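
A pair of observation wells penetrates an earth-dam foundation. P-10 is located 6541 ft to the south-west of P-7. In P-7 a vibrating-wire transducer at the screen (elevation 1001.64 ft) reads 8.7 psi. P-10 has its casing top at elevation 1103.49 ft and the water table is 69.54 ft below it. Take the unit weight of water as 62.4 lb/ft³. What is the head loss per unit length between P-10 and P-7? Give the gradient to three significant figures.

i ≈ 0.00187 ft/ft

Pressure head at P-7: ψ = 144·P/γ = 144 × 8.7 / 62.4 = 20.08 ft.
Total head at P-7: h = z + ψ = 1001.64 + 20.08 = 1021.72 ft.
Total head at P-10: h = 1103.49 − 69.54 = 1033.95 ft.
Head difference: h(P-7) − h(P-10) = 1021.72 − 1033.95 = -12.23 ft.
Hydraulic gradient: i = |Δh| / L = 12.23 / 6541 = 0.00187.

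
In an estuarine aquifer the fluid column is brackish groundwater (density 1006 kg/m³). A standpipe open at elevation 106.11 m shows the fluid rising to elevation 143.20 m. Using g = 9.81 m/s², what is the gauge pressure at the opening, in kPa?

P ≈ 366 kPa

Pressure head ψ = h − z = 143.20 − 106.11 = 37.09 m.
P = ρgψ = 1006 × 9.81 × 37.09 = 366036 Pa ≈ 366 kPa.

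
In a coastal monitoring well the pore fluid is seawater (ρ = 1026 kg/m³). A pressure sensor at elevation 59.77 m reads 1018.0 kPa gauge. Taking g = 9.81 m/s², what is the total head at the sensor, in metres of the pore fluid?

ψ = P/(ρg) = 1018.0×1000 / (1026 × 9.81) = 101.14 m.
h = z + ψ = 59.77 + 101.14 = 160.91 m.

h ≈ 160.91 m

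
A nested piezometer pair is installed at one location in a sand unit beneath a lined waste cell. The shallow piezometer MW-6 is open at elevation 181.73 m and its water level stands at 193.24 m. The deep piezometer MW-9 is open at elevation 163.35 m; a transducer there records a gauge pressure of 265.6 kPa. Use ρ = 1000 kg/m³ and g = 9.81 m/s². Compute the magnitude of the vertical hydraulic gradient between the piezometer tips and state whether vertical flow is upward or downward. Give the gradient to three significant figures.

|i_v| ≈ 0.153; vertical flow is downward

Total head at MW-6: h = 193.24 m (water level in the standpipe).
Pressure head at MW-9: ψ = P/(ρg) = 265.6×1000 / (1000 × 9.81) = 27.07 m.
Total head at MW-9: h = z + ψ = 163.35 + 27.07 = 190.42 m.
Δh = h(MW-6) − h(MW-9) = 193.24 − 190.42 = 2.82 m.
Vertical separation Δz = 181.73 − 163.35 = 18.38 m.
|i_v| = |Δh| / Δz = 2.82 / 18.38 = 0.153.
Head is higher in the shallow piezometer, so vertical flow is downward (recharge condition).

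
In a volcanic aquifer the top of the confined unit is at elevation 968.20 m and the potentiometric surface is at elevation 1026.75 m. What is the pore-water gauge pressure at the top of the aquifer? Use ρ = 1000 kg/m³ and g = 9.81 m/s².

P ≈ 574 kPa

Pressure head at the aquifer top: ψ = h − z = 1026.75 − 968.20 = 58.55 m.
P = ρgψ = 1000 × 9.81 × 58.55 = 574375 Pa ≈ 574 kPa.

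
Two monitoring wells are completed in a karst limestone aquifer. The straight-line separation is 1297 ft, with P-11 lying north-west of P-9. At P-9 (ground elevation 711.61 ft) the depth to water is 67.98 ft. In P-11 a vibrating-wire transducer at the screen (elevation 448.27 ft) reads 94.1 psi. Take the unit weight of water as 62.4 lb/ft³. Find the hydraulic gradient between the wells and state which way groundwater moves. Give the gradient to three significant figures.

i ≈ 0.0168; groundwater flows toward the south-east

Total head at P-9: h = 711.61 − 67.98 = 643.63 ft.
Pressure head at P-11: ψ = 144·P/γ = 144 × 94.1 / 62.4 = 217.15 ft.
Total head at P-11: h = z + ψ = 448.27 + 217.15 = 665.42 ft.
Head difference: h(P-9) − h(P-11) = 643.63 − 665.42 = -21.79 ft.
Hydraulic gradient: i = |Δh| / L = 21.79 / 1297 = 0.0168.
Flow is from higher to lower head: from P-11 toward P-9, i.e. toward the south-east.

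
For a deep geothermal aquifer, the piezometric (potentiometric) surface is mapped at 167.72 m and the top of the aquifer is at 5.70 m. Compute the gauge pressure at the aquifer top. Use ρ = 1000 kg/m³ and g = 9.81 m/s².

Pressure head at the aquifer top: ψ = h − z = 167.72 − 5.70 = 162.02 m.
P = ρgψ = 1000 × 9.81 × 162.02 = 1589416 Pa ≈ 1590 kPa.

P ≈ 1590 kPa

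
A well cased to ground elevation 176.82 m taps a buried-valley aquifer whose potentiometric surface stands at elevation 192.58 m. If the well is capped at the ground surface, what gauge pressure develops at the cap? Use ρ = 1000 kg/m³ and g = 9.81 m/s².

Head above the cap: Δh = 192.58 − 176.82 = 15.76 m.
P = ρgΔh = 1000 × 9.81 × 15.76 = 154606 Pa ≈ 155 kPa.

P ≈ 155 kPa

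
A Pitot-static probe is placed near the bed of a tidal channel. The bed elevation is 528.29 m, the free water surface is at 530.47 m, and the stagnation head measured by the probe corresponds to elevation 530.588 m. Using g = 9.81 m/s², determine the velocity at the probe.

v ≈ 1.52 m/s

Near the bed, under hydrostatic conditions, the piezometric head (z + ψ) equals the free-surface elevation, 530.47 m.
Velocity head = total − piezometric = 530.588 − 530.47 = 0.118 m.
v = √(2g·h_v) = √(2 × 9.81 × 0.118) = 1.52 m/s.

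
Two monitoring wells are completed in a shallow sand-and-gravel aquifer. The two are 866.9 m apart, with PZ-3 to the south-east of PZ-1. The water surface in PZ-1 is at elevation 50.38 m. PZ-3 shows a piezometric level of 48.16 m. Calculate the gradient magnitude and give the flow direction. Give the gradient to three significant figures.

Total head at PZ-1: h = 50.38 m (water level in the piezometer is the total head).
Total head at PZ-3: h = 48.16 m (water level in the piezometer is the total head).
Head difference: h(PZ-1) − h(PZ-3) = 50.38 − 48.16 = 2.22 m.
Hydraulic gradient: i = |Δh| / L = 2.22 / 866.9 = 0.00256.
Flow is from higher to lower head: from PZ-1 toward PZ-3, i.e. toward the south-east.

i ≈ 0.00256; groundwater flows toward the south-east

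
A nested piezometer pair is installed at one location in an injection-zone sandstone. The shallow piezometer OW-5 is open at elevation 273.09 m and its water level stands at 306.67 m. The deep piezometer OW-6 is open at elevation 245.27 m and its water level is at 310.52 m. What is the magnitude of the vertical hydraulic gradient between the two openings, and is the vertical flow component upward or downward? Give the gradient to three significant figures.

Total head at OW-5: h = 306.67 m (water level in the standpipe).
Total head at OW-6: h = 310.52 m.
Δh = h(OW-5) − h(OW-6) = 306.67 − 310.52 = -3.85 m.
Vertical separation Δz = 273.09 − 245.27 = 27.82 m.
|i_v| = |Δh| / Δz = 3.85 / 27.82 = 0.138.
Head is higher in the deep piezometer, so vertical flow is upward (discharge condition).

|i_v| ≈ 0.138; vertical flow is upward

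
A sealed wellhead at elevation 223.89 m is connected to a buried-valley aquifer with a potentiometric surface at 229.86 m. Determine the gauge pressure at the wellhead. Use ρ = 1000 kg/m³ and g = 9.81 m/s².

Head above the cap: Δh = 229.86 − 223.89 = 5.97 m.
P = ρgΔh = 1000 × 9.81 × 5.97 = 58566 Pa ≈ 58.6 kPa.

P ≈ 58.6 kPa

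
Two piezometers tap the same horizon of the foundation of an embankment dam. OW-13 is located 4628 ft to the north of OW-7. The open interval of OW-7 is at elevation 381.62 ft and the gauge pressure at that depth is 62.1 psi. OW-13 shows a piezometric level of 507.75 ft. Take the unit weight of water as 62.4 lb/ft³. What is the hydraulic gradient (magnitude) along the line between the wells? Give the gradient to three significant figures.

i ≈ 0.00371

Pressure head at OW-7: ψ = 144·P/γ = 144 × 62.1 / 62.4 = 143.31 ft.
Total head at OW-7: h = z + ψ = 381.62 + 143.31 = 524.93 ft.
Total head at OW-13: h = 507.75 ft (water level in the piezometer is the total head).
Head difference: h(OW-7) − h(OW-13) = 524.93 − 507.75 = 17.18 ft.
Hydraulic gradient: i = |Δh| / L = 17.18 / 4628 = 0.00371.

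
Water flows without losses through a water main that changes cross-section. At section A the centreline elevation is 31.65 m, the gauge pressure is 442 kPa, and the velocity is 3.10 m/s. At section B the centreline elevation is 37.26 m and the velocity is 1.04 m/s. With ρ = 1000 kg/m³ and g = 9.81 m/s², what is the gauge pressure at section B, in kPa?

Pressure head at A: ψ₁ = P₁/(ρg) = 442×1000 / (1000 × 9.81) = 45.06 m.
Velocity heads: v₁²/2g = 3.10²/19.62 = 0.490 m; v₂²/2g = 1.04²/19.62 = 0.055 m.
Total head H = z₁ + ψ₁ + v₁²/2g = 31.65 + 45.06 + 0.490 = 77.20 m.
ψ₂ = H − z₂ − v₂²/2g = 77.20 − 37.26 − 0.055 = 39.89 m.
P₂ = ρgψ₂ = 1000 × 9.81 × 39.89 ≈ 391 kPa.

P₂ ≈ 391 kPa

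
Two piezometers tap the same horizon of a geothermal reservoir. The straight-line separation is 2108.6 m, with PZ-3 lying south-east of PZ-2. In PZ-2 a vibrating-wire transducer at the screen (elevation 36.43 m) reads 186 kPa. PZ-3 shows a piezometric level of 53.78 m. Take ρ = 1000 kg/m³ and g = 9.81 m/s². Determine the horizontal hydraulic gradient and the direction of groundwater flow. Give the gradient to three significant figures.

Pressure head at PZ-2: ψ = P/(ρg) = 186×1000 / (1000 × 9.81) = 18.96 m.
Total head at PZ-2: h = z + ψ = 36.43 + 18.96 = 55.39 m.
Total head at PZ-3: h = 53.78 m (water level in the piezometer is the total head).
Head difference: h(PZ-2) − h(PZ-3) = 55.39 − 53.78 = 1.61 m.
Hydraulic gradient: i = |Δh| / L = 1.61 / 2108.6 = 0.000764.
Flow is from higher to lower head: from PZ-2 toward PZ-3, i.e. toward the south-east.

i ≈ 0.000764; groundwater flows toward the south-east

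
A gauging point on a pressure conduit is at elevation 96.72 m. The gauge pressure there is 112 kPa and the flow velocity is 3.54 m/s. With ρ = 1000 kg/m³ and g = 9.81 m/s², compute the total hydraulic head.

Pressure head ψ = P/(ρg) = 112×1000 / (1000 × 9.81) = 11.42 m.
Velocity head = v²/(2g) = 3.54² / (2 × 9.81) = 0.639 m.
h = z + ψ + v²/(2g) = 96.72 + 11.42 + 0.639 = 108.78 m.

h ≈ 108.78 m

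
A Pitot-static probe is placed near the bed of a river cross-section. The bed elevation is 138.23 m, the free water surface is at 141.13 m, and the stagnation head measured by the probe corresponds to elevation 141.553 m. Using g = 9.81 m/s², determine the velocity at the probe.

Near the bed, under hydrostatic conditions, the piezometric head (z + ψ) equals the free-surface elevation, 141.13 m.
Velocity head = total − piezometric = 141.553 − 141.13 = 0.423 m.
v = √(2g·h_v) = √(2 × 9.81 × 0.423) = 2.88 m/s.

v ≈ 2.88 m/s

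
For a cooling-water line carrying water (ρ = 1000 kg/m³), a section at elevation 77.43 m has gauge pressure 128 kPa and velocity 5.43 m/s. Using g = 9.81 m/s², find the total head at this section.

h ≈ 91.98 m

Pressure head ψ = P/(ρg) = 128×1000 / (1000 × 9.81) = 13.05 m.
Velocity head = v²/(2g) = 5.43² / (2 × 9.81) = 1.503 m.
h = z + ψ + v²/(2g) = 77.43 + 13.05 + 1.503 = 91.98 m.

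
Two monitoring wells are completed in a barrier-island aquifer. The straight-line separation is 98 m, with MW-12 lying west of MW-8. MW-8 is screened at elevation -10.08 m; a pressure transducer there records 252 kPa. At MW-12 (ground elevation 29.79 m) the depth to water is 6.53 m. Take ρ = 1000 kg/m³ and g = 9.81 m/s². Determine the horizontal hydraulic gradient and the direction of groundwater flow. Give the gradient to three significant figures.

i ≈ 0.0781; groundwater flows toward the east

Pressure head at MW-8: ψ = P/(ρg) = 252×1000 / (1000 × 9.81) = 25.69 m.
Total head at MW-8: h = z + ψ = -10.08 + 25.69 = 15.61 m.
Total head at MW-12: h = 29.79 − 6.53 = 23.26 m.
Head difference: h(MW-8) − h(MW-12) = 15.61 − 23.26 = -7.65 m.
Hydraulic gradient: i = |Δh| / L = 7.65 / 98 = 0.0781.
Flow is from higher to lower head: from MW-12 toward MW-8, i.e. toward the east.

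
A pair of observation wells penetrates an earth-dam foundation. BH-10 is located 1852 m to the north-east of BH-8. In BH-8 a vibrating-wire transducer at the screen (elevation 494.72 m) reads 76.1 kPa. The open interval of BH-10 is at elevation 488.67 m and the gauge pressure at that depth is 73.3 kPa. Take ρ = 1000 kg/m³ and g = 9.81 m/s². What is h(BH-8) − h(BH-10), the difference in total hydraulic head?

Δh ≈ 6.34 m

Pressure head at BH-8: ψ = P/(ρg) = 76.1×1000 / (1000 × 9.81) = 7.76 m.
Total head at BH-8: h = z + ψ = 494.72 + 7.76 = 502.48 m.
Pressure head at BH-10: ψ = P/(ρg) = 73.3×1000 / (1000 × 9.81) = 7.47 m.
Total head at BH-10: h = z + ψ = 488.67 + 7.47 = 496.14 m.
Head difference: h(BH-8) − h(BH-10) = 502.48 − 496.14 = 6.34 m.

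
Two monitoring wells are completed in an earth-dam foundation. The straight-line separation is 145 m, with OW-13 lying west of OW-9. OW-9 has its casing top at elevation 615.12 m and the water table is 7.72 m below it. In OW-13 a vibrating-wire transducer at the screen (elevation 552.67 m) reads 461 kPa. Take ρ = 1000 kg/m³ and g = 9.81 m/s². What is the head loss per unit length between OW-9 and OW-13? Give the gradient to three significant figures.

Total head at OW-9: h = 615.12 − 7.72 = 607.40 m.
Pressure head at OW-13: ψ = P/(ρg) = 461×1000 / (1000 × 9.81) = 46.99 m.
Total head at OW-13: h = z + ψ = 552.67 + 46.99 = 599.66 m.
Head difference: h(OW-9) − h(OW-13) = 607.40 − 599.66 = 7.74 m.
Hydraulic gradient: i = |Δh| / L = 7.74 / 145 = 0.0534.

i ≈ 0.0534 m/m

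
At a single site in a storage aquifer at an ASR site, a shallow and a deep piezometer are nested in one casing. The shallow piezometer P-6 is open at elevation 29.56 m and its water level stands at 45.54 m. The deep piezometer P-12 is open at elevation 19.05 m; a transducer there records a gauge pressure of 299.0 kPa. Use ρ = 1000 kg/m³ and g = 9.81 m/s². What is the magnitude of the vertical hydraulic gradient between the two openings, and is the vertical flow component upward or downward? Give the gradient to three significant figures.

|i_v| ≈ 0.380; vertical flow is upward

Total head at P-6: h = 45.54 m (water level in the standpipe).
Pressure head at P-12: ψ = P/(ρg) = 299.0×1000 / (1000 × 9.81) = 30.48 m.
Total head at P-12: h = z + ψ = 19.05 + 30.48 = 49.53 m.
Δh = h(P-6) − h(P-12) = 45.54 − 49.53 = -3.99 m.
Vertical separation Δz = 29.56 − 19.05 = 10.51 m.
|i_v| = |Δh| / Δz = 3.99 / 10.51 = 0.380.
Head is higher in the deep piezometer, so vertical flow is upward (discharge condition).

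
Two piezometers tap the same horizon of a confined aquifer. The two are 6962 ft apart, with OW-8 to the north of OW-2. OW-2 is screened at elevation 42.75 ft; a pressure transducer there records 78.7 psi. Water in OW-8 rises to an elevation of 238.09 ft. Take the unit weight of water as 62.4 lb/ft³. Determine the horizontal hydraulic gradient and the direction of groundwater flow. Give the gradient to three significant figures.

i ≈ 0.00197; groundwater flows toward the south

Pressure head at OW-2: ψ = 144·P/γ = 144 × 78.7 / 62.4 = 181.62 ft.
Total head at OW-2: h = z + ψ = 42.75 + 181.62 = 224.37 ft.
Total head at OW-8: h = 238.09 ft (water level in the piezometer is the total head).
Head difference: h(OW-2) − h(OW-8) = 224.37 − 238.09 = -13.72 ft.
Hydraulic gradient: i = |Δh| / L = 13.72 / 6962 = 0.00197.
Flow is from higher to lower head: from OW-8 toward OW-2, i.e. toward the south.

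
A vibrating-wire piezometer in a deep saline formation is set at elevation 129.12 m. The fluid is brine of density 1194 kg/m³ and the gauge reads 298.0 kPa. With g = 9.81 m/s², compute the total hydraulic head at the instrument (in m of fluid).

ψ = P/(ρg) = 298.0×1000 / (1194 × 9.81) = 25.44 m.
h = z + ψ = 129.12 + 25.44 = 154.56 m.

h ≈ 154.56 m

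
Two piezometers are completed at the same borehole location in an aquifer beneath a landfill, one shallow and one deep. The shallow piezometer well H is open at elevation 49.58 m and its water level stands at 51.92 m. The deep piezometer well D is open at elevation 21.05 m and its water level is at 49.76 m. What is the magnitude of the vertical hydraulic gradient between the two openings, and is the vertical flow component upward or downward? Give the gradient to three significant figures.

Total head at well H: h = 51.92 m (water level in the standpipe).
Total head at well D: h = 49.76 m.
Δh = h(well H) − h(well D) = 51.92 − 49.76 = 2.16 m.
Vertical separation Δz = 49.58 − 21.05 = 28.53 m.
|i_v| = |Δh| / Δz = 2.16 / 28.53 = 0.0757.
Head is higher in the shallow piezometer, so vertical flow is downward (recharge condition).

|i_v| ≈ 0.0757; vertical flow is downward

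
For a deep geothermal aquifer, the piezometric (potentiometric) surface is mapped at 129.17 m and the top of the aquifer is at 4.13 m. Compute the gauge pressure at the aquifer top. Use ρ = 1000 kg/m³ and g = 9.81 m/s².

Pressure head at the aquifer top: ψ = h − z = 129.17 − 4.13 = 125.04 m.
P = ρgψ = 1000 × 9.81 × 125.04 = 1226642 Pa ≈ 1230 kPa.

P ≈ 1230 kPa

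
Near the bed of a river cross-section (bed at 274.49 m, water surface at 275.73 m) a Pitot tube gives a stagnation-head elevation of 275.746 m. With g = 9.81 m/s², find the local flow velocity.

v ≈ 0.560 m/s

Near the bed, under hydrostatic conditions, the piezometric head (z + ψ) equals the free-surface elevation, 275.73 m.
Velocity head = total − piezometric = 275.746 − 275.73 = 0.016 m.
v = √(2g·h_v) = √(2 × 9.81 × 0.016) = 0.560 m/s.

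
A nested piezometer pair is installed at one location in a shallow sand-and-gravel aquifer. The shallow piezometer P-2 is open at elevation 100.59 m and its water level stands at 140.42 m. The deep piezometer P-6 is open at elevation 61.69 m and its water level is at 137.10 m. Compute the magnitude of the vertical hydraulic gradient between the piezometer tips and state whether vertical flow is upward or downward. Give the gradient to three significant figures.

Total head at P-2: h = 140.42 m (water level in the standpipe).
Total head at P-6: h = 137.10 m.
Δh = h(P-2) − h(P-6) = 140.42 − 137.10 = 3.32 m.
Vertical separation Δz = 100.59 − 61.69 = 38.90 m.
|i_v| = |Δh| / Δz = 3.32 / 38.90 = 0.0853.
Head is higher in the shallow piezometer, so vertical flow is downward (recharge condition).

|i_v| ≈ 0.0853; vertical flow is downward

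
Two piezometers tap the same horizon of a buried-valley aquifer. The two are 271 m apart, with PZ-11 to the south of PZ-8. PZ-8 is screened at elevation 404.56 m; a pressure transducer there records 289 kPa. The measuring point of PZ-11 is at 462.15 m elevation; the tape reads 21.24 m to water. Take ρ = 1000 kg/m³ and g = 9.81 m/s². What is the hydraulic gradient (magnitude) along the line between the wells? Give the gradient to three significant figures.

i ≈ 0.0254

Pressure head at PZ-8: ψ = P/(ρg) = 289×1000 / (1000 × 9.81) = 29.46 m.
Total head at PZ-8: h = z + ψ = 404.56 + 29.46 = 434.02 m.
Total head at PZ-11: h = 462.15 − 21.24 = 440.91 m.
Head difference: h(PZ-8) − h(PZ-11) = 434.02 − 440.91 = -6.89 m.
Hydraulic gradient: i = |Δh| / L = 6.89 / 271 = 0.0254.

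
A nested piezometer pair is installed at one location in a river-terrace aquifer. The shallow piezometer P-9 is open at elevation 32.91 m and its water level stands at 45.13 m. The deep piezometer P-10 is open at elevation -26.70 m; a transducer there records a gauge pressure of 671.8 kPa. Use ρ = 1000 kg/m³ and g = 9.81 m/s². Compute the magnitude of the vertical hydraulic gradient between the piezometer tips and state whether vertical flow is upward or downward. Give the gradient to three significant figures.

Total head at P-9: h = 45.13 m (water level in the standpipe).
Pressure head at P-10: ψ = P/(ρg) = 671.8×1000 / (1000 × 9.81) = 68.48 m.
Total head at P-10: h = z + ψ = -26.70 + 68.48 = 41.78 m.
Δh = h(P-9) − h(P-10) = 45.13 − 41.78 = 3.35 m.
Vertical separation Δz = 32.91 − (-26.70) = 59.61 m.
|i_v| = |Δh| / Δz = 3.35 / 59.61 = 0.0562.
Head is higher in the shallow piezometer, so vertical flow is downward (recharge condition).

|i_v| ≈ 0.0562; vertical flow is downward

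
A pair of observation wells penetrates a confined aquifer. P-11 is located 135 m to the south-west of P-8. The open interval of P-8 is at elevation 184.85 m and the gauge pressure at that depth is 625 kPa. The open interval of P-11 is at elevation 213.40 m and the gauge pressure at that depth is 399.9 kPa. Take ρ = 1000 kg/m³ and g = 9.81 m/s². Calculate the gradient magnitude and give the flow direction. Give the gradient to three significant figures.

Pressure head at P-8: ψ = P/(ρg) = 625×1000 / (1000 × 9.81) = 63.71 m.
Total head at P-8: h = z + ψ = 184.85 + 63.71 = 248.56 m.
Pressure head at P-11: ψ = P/(ρg) = 399.9×1000 / (1000 × 9.81) = 40.76 m.
Total head at P-11: h = z + ψ = 213.40 + 40.76 = 254.16 m.
Head difference: h(P-8) − h(P-11) = 248.56 − 254.16 = -5.60 m.
Hydraulic gradient: i = |Δh| / L = 5.60 / 135 = 0.0415.
Flow is from higher to lower head: from P-11 toward P-8, i.e. toward the north-east.

i ≈ 0.0415; groundwater flows toward the north-east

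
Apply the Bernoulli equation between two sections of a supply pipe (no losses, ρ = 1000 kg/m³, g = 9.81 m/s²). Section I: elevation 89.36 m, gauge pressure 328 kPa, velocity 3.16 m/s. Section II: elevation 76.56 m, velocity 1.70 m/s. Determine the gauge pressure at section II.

Pressure head at I: ψ₁ = P₁/(ρg) = 328×1000 / (1000 × 9.81) = 33.44 m.
Velocity heads: v₁²/2g = 3.16²/19.62 = 0.509 m; v₂²/2g = 1.70²/19.62 = 0.147 m.
Total head H = z₁ + ψ₁ + v₁²/2g = 89.36 + 33.44 + 0.509 = 123.31 m.
ψ₂ = H − z₂ − v₂²/2g = 123.31 − 76.56 − 0.147 = 46.60 m.
P₂ = ρgψ₂ = 1000 × 9.81 × 46.60 ≈ 457 kPa.

P₂ ≈ 457 kPa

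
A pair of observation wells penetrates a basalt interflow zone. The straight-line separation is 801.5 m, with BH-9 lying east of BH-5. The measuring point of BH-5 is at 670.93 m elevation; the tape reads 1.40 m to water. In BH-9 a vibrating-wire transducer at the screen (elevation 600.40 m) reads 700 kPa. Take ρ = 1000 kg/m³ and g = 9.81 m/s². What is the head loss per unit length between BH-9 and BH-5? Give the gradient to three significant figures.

i ≈ 0.00278 m/m

Total head at BH-5: h = 670.93 − 1.40 = 669.53 m.
Pressure head at BH-9: ψ = P/(ρg) = 700×1000 / (1000 × 9.81) = 71.36 m.
Total head at BH-9: h = z + ψ = 600.40 + 71.36 = 671.76 m.
Head difference: h(BH-5) − h(BH-9) = 669.53 − 671.76 = -2.23 m.
Hydraulic gradient: i = |Δh| / L = 2.23 / 801.5 = 0.00278.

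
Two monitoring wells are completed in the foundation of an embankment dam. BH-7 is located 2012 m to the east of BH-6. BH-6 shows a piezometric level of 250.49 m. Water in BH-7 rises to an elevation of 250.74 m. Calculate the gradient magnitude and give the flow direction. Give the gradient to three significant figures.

i ≈ 0.000124; groundwater flows toward the west

Total head at BH-6: h = 250.49 m (water level in the piezometer is the total head).
Total head at BH-7: h = 250.74 m (water level in the piezometer is the total head).
Head difference: h(BH-6) − h(BH-7) = 250.49 − 250.74 = -0.25 m.
Hydraulic gradient: i = |Δh| / L = 0.25 / 2012 = 0.000124.
Flow is from higher to lower head: from BH-7 toward BH-6, i.e. toward the west.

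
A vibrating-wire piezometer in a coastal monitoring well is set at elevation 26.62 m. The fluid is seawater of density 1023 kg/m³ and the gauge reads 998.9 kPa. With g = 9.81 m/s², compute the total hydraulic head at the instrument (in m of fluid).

ψ = P/(ρg) = 998.9×1000 / (1023 × 9.81) = 99.54 m.
h = z + ψ = 26.62 + 99.54 = 126.16 m.

h ≈ 126.16 m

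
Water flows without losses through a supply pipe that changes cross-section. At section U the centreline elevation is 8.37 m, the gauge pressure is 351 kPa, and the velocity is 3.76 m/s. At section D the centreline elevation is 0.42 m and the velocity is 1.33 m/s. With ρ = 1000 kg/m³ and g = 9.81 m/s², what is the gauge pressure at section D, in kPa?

Pressure head at U: ψ₁ = P₁/(ρg) = 351×1000 / (1000 × 9.81) = 35.78 m.
Velocity heads: v₁²/2g = 3.76²/19.62 = 0.721 m; v₂²/2g = 1.33²/19.62 = 0.090 m.
Total head H = z₁ + ψ₁ + v₁²/2g = 8.37 + 35.78 + 0.721 = 44.87 m.
ψ₂ = H − z₂ − v₂²/2g = 44.87 − 0.42 − 0.090 = 44.36 m.
P₂ = ρgψ₂ = 1000 × 9.81 × 44.36 ≈ 435 kPa.

P₂ ≈ 435 kPa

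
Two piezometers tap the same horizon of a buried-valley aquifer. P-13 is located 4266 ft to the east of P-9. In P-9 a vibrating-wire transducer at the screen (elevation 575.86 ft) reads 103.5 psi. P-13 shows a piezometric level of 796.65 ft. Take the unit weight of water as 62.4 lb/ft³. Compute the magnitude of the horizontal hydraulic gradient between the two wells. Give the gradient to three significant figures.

i ≈ 0.00423

Pressure head at P-9: ψ = 144·P/γ = 144 × 103.5 / 62.4 = 238.85 ft.
Total head at P-9: h = z + ψ = 575.86 + 238.85 = 814.71 ft.
Total head at P-13: h = 796.65 ft (water level in the piezometer is the total head).
Head difference: h(P-9) − h(P-13) = 814.71 − 796.65 = 18.06 ft.
Hydraulic gradient: i = |Δh| / L = 18.06 / 4266 = 0.00423.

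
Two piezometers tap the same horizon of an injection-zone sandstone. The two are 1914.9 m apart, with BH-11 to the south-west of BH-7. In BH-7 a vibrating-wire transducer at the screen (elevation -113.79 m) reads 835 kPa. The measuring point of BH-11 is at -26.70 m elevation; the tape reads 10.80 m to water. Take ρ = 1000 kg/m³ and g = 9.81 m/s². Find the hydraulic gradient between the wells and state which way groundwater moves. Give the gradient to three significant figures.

i ≈ 0.00461; groundwater flows toward the south-west

Pressure head at BH-7: ψ = P/(ρg) = 835×1000 / (1000 × 9.81) = 85.12 m.
Total head at BH-7: h = z + ψ = -113.79 + 85.12 = -28.67 m.
Total head at BH-11: h = -26.70 − 10.80 = -37.50 m.
Head difference: h(BH-7) − h(BH-11) = -28.67 − (-37.50) = 8.83 m.
Hydraulic gradient: i = |Δh| / L = 8.83 / 1914.9 = 0.00461.
Flow is from higher to lower head: from BH-7 toward BH-11, i.e. toward the south-west.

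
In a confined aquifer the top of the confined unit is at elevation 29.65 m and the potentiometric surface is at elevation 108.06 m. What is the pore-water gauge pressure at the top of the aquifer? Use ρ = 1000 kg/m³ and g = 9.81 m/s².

P ≈ 769 kPa

Pressure head at the aquifer top: ψ = h − z = 108.06 − 29.65 = 78.41 m.
P = ρgψ = 1000 × 9.81 × 78.41 = 769202 Pa ≈ 769 kPa.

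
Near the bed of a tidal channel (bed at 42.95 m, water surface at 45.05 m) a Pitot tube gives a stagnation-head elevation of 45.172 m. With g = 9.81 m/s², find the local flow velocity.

v ≈ 1.55 m/s

Near the bed, under hydrostatic conditions, the piezometric head (z + ψ) equals the free-surface elevation, 45.05 m.
Velocity head = total − piezometric = 45.172 − 45.05 = 0.122 m.
v = √(2g·h_v) = √(2 × 9.81 × 0.122) = 1.55 m/s.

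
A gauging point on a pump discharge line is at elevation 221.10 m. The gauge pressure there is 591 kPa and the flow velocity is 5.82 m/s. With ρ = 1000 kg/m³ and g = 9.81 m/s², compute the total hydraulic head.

h ≈ 283.07 m

Pressure head ψ = P/(ρg) = 591×1000 / (1000 × 9.81) = 60.24 m.
Velocity head = v²/(2g) = 5.82² / (2 × 9.81) = 1.726 m.
h = z + ψ + v²/(2g) = 221.10 + 60.24 + 1.726 = 283.07 m.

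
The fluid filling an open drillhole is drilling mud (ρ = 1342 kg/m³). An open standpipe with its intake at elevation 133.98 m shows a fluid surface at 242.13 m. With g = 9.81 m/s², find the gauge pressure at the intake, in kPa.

P ≈ 1420 kPa

Pressure head ψ = h − z = 242.13 − 133.98 = 108.15 m.
P = ρgψ = 1342 × 9.81 × 108.15 = 1423797 Pa ≈ 1420 kPa.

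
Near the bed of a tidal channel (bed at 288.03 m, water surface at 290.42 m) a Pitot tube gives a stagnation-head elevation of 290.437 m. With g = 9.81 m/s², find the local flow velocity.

Near the bed, under hydrostatic conditions, the piezometric head (z + ψ) equals the free-surface elevation, 290.42 m.
Velocity head = total − piezometric = 290.437 − 290.42 = 0.017 m.
v = √(2g·h_v) = √(2 × 9.81 × 0.017) = 0.578 m/s.

v ≈ 0.578 m/s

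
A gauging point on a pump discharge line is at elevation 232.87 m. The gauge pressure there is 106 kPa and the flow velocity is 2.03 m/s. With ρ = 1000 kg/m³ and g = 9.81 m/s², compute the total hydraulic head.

h ≈ 243.89 m

Pressure head ψ = P/(ρg) = 106×1000 / (1000 × 9.81) = 10.81 m.
Velocity head = v²/(2g) = 2.03² / (2 × 9.81) = 0.210 m.
h = z + ψ + v²/(2g) = 232.87 + 10.81 + 0.210 = 243.89 m.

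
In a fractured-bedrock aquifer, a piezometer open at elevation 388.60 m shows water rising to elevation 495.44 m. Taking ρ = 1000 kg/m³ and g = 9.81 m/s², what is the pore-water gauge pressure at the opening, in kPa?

Pressure head ψ = h − z = 495.44 − 388.60 = 106.84 m.
P = ρgψ = 1000 × 9.81 × 106.84 = 1048100 Pa ≈ 1050 kPa.

P ≈ 1050 kPa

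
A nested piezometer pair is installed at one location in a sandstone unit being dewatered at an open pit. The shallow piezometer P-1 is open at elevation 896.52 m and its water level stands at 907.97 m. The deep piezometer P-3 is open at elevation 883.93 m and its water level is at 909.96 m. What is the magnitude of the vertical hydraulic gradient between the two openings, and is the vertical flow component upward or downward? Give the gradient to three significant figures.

Total head at P-1: h = 907.97 m (water level in the standpipe).
Total head at P-3: h = 909.96 m.
Δh = h(P-1) − h(P-3) = 907.97 − 909.96 = -1.99 m.
Vertical separation Δz = 896.52 − 883.93 = 12.59 m.
|i_v| = |Δh| / Δz = 1.99 / 12.59 = 0.158.
Head is higher in the deep piezometer, so vertical flow is upward (discharge condition).

|i_v| ≈ 0.158; vertical flow is upward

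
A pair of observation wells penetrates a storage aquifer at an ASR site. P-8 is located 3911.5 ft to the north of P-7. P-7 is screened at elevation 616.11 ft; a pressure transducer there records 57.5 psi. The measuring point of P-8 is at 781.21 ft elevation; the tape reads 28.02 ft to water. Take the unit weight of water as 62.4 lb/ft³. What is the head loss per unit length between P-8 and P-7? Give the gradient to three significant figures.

Pressure head at P-7: ψ = 144·P/γ = 144 × 57.5 / 62.4 = 132.69 ft.
Total head at P-7: h = z + ψ = 616.11 + 132.69 = 748.80 ft.
Total head at P-8: h = 781.21 − 28.02 = 753.19 ft.
Head difference: h(P-7) − h(P-8) = 748.80 − 753.19 = -4.39 ft.
Hydraulic gradient: i = |Δh| / L = 4.39 / 3911.5 = 0.00112.

i ≈ 0.00112 ft/ft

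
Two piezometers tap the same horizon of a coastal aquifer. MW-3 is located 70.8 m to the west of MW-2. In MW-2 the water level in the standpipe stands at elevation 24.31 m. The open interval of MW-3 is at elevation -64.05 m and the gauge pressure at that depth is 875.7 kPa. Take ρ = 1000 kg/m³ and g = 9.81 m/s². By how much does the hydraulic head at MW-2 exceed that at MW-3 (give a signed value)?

Δh ≈ -0.91 m

Total head at MW-2: h = 24.31 m (water level in the piezometer is the total head).
Pressure head at MW-3: ψ = P/(ρg) = 875.7×1000 / (1000 × 9.81) = 89.27 m.
Total head at MW-3: h = z + ψ = -64.05 + 89.27 = 25.22 m.
Head difference: h(MW-2) − h(MW-3) = 24.31 − 25.22 = -0.91 m.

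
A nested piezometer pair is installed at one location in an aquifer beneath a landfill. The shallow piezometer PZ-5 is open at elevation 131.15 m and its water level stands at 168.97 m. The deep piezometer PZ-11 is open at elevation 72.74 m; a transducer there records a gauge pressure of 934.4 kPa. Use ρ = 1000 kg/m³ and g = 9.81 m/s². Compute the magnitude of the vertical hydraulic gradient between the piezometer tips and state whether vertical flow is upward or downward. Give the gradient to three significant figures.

|i_v| ≈ 0.0168; vertical flow is downward

Total head at PZ-5: h = 168.97 m (water level in the standpipe).
Pressure head at PZ-11: ψ = P/(ρg) = 934.4×1000 / (1000 × 9.81) = 95.25 m.
Total head at PZ-11: h = z + ψ = 72.74 + 95.25 = 167.99 m.
Δh = h(PZ-5) − h(PZ-11) = 168.97 − 167.99 = 0.98 m.
Vertical separation Δz = 131.15 − 72.74 = 58.41 m.
|i_v| = |Δh| / Δz = 0.98 / 58.41 = 0.0168.
Head is higher in the shallow piezometer, so vertical flow is downward (recharge condition).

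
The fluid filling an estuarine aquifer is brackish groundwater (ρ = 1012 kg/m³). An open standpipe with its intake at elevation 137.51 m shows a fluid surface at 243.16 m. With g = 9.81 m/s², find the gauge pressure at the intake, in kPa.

Pressure head ψ = h − z = 243.16 − 137.51 = 105.65 m.
P = ρgψ = 1012 × 9.81 × 105.65 = 1048864 Pa ≈ 1050 kPa.

P ≈ 1050 kPa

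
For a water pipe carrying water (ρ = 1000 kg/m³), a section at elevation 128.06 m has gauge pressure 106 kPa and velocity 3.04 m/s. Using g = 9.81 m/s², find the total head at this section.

Pressure head ψ = P/(ρg) = 106×1000 / (1000 × 9.81) = 10.81 m.
Velocity head = v²/(2g) = 3.04² / (2 × 9.81) = 0.471 m.
h = z + ψ + v²/(2g) = 128.06 + 10.81 + 0.471 = 139.34 m.

h ≈ 139.34 m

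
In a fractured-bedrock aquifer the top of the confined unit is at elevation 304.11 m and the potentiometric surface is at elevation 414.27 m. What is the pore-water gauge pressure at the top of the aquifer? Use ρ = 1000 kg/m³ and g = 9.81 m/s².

P ≈ 1080 kPa

Pressure head at the aquifer top: ψ = h − z = 414.27 − 304.11 = 110.16 m.
P = ρgψ = 1000 × 9.81 × 110.16 = 1080670 Pa ≈ 1080 kPa.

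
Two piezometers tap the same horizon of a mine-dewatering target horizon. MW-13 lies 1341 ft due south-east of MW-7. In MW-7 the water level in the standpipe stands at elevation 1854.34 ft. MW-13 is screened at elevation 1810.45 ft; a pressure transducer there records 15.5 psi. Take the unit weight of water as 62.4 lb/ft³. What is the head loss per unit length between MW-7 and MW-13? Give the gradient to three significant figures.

i ≈ 0.00606 ft/ft

Total head at MW-7: h = 1854.34 ft (water level in the piezometer is the total head).
Pressure head at MW-13: ψ = 144·P/γ = 144 × 15.5 / 62.4 = 35.77 ft.
Total head at MW-13: h = z + ψ = 1810.45 + 35.77 = 1846.22 ft.
Head difference: h(MW-7) − h(MW-13) = 1854.34 − 1846.22 = 8.12 ft.
Hydraulic gradient: i = |Δh| / L = 8.12 / 1341 = 0.00606.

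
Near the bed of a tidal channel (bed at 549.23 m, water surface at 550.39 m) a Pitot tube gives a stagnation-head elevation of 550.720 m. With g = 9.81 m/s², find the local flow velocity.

v ≈ 2.54 m/s

Near the bed, under hydrostatic conditions, the piezometric head (z + ψ) equals the free-surface elevation, 550.39 m.
Velocity head = total − piezometric = 550.720 − 550.39 = 0.330 m.
v = √(2g·h_v) = √(2 × 9.81 × 0.330) = 2.54 m/s.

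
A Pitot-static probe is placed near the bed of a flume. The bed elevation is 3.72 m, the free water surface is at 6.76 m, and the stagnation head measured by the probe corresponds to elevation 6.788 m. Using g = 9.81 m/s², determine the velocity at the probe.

Near the bed, under hydrostatic conditions, the piezometric head (z + ψ) equals the free-surface elevation, 6.76 m.
Velocity head = total − piezometric = 6.788 − 6.76 = 0.028 m.
v = √(2g·h_v) = √(2 × 9.81 × 0.028) = 0.741 m/s.

v ≈ 0.741 m/s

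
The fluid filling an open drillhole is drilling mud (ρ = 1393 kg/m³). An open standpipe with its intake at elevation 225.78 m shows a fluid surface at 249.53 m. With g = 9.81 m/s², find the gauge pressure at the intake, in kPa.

P ≈ 325 kPa

Pressure head ψ = h − z = 249.53 − 225.78 = 23.75 m.
P = ρgψ = 1393 × 9.81 × 23.75 = 324552 Pa ≈ 325 kPa.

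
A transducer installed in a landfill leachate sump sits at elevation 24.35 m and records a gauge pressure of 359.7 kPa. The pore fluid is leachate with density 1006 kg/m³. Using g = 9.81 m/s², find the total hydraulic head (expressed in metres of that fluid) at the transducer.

h ≈ 60.80 m

ψ = P/(ρg) = 359.7×1000 / (1006 × 9.81) = 36.45 m.
h = z + ψ = 24.35 + 36.45 = 60.80 m.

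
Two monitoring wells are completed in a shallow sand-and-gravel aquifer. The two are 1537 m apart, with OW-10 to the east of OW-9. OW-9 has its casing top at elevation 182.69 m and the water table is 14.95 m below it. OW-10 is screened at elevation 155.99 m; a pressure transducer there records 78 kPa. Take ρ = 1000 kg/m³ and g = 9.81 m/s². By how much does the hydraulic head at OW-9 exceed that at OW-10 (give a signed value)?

Δh ≈ 3.80 m

Total head at OW-9: h = 182.69 − 14.95 = 167.74 m.
Pressure head at OW-10: ψ = P/(ρg) = 78×1000 / (1000 × 9.81) = 7.95 m.
Total head at OW-10: h = z + ψ = 155.99 + 7.95 = 163.94 m.
Head difference: h(OW-9) − h(OW-10) = 167.74 − 163.94 = 3.80 m.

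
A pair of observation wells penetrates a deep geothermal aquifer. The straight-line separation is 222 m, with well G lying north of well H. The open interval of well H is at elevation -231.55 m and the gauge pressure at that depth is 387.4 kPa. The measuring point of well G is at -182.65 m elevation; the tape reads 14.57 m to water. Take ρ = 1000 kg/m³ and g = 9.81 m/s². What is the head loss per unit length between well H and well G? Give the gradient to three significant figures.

i ≈ 0.0232 m/m

Pressure head at well H: ψ = P/(ρg) = 387.4×1000 / (1000 × 9.81) = 39.49 m.
Total head at well H: h = z + ψ = -231.55 + 39.49 = -192.06 m.
Total head at well G: h = -182.65 − 14.57 = -197.22 m.
Head difference: h(well H) − h(well G) = -192.06 − (-197.22) = 5.16 m.
Hydraulic gradient: i = |Δh| / L = 5.16 / 222 = 0.0232.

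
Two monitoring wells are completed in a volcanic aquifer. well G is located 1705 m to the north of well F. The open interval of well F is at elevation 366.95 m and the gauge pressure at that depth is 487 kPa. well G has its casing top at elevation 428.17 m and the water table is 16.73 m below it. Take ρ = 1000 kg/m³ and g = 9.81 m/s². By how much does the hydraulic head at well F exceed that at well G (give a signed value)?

Pressure head at well F: ψ = P/(ρg) = 487×1000 / (1000 × 9.81) = 49.64 m.
Total head at well F: h = z + ψ = 366.95 + 49.64 = 416.59 m.
Total head at well G: h = 428.17 − 16.73 = 411.44 m.
Head difference: h(well F) − h(well G) = 416.59 − 411.44 = 5.15 m.

Δh ≈ 5.15 m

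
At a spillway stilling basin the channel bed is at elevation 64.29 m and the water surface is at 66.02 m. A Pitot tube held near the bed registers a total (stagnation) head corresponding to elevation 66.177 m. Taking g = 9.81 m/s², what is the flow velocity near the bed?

v ≈ 1.76 m/s

Near the bed, under hydrostatic conditions, the piezometric head (z + ψ) equals the free-surface elevation, 66.02 m.
Velocity head = total − piezometric = 66.177 − 66.02 = 0.157 m.
v = √(2g·h_v) = √(2 × 9.81 × 0.157) = 1.76 m/s.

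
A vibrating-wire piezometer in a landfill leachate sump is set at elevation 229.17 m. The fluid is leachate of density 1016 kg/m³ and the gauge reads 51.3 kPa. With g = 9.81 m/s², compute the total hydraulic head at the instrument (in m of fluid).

h ≈ 234.32 m

ψ = P/(ρg) = 51.3×1000 / (1016 × 9.81) = 5.15 m.
h = z + ψ = 229.17 + 5.15 = 234.32 m.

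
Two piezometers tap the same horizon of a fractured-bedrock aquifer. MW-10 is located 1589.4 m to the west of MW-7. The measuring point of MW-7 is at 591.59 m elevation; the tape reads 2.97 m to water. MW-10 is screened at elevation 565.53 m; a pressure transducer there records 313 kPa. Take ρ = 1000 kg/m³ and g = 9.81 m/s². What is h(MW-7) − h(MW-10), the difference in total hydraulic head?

Δh ≈ -8.82 m

Total head at MW-7: h = 591.59 − 2.97 = 588.62 m.
Pressure head at MW-10: ψ = P/(ρg) = 313×1000 / (1000 × 9.81) = 31.91 m.
Total head at MW-10: h = z + ψ = 565.53 + 31.91 = 597.44 m.
Head difference: h(MW-7) − h(MW-10) = 588.62 − 597.44 = -8.82 m.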